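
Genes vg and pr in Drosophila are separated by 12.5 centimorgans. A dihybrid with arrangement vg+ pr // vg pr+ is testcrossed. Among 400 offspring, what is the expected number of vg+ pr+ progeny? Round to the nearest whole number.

25

A map distance of 12.5 centimorgans corresponds to a recombination frequency of 0.125.
The F1 is vg+ pr / vg pr+, so vg+ pr+ is a recombinant gamete class with expected frequency r/2 = 0.125/2 = 0.0625.
Expected number = 0.0625 × 400 = 25.00 ≈ 25.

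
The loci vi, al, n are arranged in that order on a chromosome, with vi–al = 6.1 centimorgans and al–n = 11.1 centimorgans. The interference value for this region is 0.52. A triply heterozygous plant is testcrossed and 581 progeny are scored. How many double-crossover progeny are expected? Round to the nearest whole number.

Map distances give recombination frequencies of 0.061 and 0.111 for the two intervals.
With interference 0.52 (so coincidence = 0.48), expected double-crossover frequency = 0.061 × 0.111 × 0.48 = 0.00325.
Expected number = 0.00325 × 581 = 1.89 ≈ 2.

2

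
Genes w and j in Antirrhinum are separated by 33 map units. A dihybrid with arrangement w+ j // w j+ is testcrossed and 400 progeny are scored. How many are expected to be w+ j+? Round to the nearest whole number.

66

A map distance of 33 map units corresponds to a recombination frequency of 0.330.
The F1 is w+ j / w j+, so w+ j+ is a recombinant gamete class with expected frequency r/2 = 0.330/2 = 0.1650.
Expected number = 0.1650 × 400 = 66.00 ≈ 66.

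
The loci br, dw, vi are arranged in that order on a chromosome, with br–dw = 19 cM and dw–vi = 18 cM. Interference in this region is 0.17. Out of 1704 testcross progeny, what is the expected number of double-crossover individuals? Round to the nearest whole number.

Map distances give recombination frequencies of 0.190 and 0.180 for the two intervals.
With interference 0.17 (so coincidence = 0.83), expected double-crossover frequency = 0.190 × 0.180 × 0.83 = 0.02839.
Expected number = 0.02839 × 1704 = 48.37 ≈ 48.

48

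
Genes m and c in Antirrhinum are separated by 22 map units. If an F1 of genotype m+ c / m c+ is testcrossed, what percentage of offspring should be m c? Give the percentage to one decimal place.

A map distance of 22 map units corresponds to a recombination frequency of 0.220.
The F1 is m+ c / m c+, so m c is a recombinant gamete class with expected frequency r/2 = 0.220/2 = 0.1100.
That is 0.1100 = 11.0% of the progeny.

11.0%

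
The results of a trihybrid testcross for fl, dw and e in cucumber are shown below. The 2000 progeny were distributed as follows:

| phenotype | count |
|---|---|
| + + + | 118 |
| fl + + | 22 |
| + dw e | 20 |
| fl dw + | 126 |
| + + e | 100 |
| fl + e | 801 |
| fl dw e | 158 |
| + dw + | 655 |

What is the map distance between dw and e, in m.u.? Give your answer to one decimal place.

The two most frequent reciprocal classes, fl + e and + dw +, are the parental types, so the F1 was fl + e / + dw +.
The two rarest classes, fl + + and + dw e, are the double crossovers. Comparing them with the parentals, only the e allele has switched, so e is the middle locus and the order is dw – e – fl.
Crossovers in the dw–e interval produce the single-crossover classes fl dw e and + + + (158 + 118 = 276) plus the double crossovers (42).
RF(dw–e) = (276 + 42) / 2000 = 318/2000 = 0.1590 → 15.9 m.u.

15.9 m.u.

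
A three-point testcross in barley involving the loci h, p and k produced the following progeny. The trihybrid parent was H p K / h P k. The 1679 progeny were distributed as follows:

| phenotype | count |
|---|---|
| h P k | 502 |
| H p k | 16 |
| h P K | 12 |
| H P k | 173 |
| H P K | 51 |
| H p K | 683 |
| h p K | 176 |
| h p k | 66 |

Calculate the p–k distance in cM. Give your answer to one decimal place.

8.6 cM

The two rarest classes, H p k and h P K, are the double crossovers. Comparing them with the parentals, only the k allele has switched, so k is the middle locus and the order is h – k – p.
Crossovers in the k–p interval produce the single-crossover classes H P K and h p k (51 + 66 = 117) plus the double crossovers (28).
RF(k–p) = (117 + 28) / 1679 = 145/1679 = 0.0864 → 8.6 cM.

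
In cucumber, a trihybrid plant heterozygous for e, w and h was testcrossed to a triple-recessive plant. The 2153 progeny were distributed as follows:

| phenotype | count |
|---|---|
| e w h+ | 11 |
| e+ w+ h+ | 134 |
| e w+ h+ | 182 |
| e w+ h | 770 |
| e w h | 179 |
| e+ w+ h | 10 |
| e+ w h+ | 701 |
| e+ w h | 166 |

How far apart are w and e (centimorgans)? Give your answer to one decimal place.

15.5 centimorgans

The two most frequent reciprocal classes, e w+ h and e+ w h+, are the parental types, so the F1 was e w+ h / e+ w h+.
The two rarest classes, e+ w+ h and e w h+, are the double crossovers. Comparing them with the parentals, only the e allele has switched, so e is the middle locus and the order is w – e – h.
Crossovers in the w–e interval produce the single-crossover classes e w h and e+ w+ h+ (179 + 134 = 313) plus the double crossovers (21).
RF(w–e) = (313 + 21) / 2153 = 334/2153 = 0.1551 → 15.5 centimorgans.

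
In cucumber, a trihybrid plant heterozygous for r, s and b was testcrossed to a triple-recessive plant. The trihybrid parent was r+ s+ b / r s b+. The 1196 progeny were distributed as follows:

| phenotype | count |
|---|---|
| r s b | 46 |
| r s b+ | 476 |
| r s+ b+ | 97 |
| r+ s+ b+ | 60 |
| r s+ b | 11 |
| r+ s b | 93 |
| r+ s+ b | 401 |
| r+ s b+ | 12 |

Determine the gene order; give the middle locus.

r

The two rarest classes, r s+ b and r+ s b+, are the double crossovers. Comparing them with the parentals, only the r allele has switched, so r is the middle locus and the order is b – r – s.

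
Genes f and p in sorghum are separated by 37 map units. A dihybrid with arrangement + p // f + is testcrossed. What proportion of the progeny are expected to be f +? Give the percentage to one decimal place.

31.5%

A map distance of 37 map units corresponds to a recombination frequency of 0.370.
The F1 is + p / f +, so f + is a parental gamete class with expected frequency (1 − r)/2 = 0.630/2 = 0.3150.
That is 0.3150 = 31.5% of the progeny.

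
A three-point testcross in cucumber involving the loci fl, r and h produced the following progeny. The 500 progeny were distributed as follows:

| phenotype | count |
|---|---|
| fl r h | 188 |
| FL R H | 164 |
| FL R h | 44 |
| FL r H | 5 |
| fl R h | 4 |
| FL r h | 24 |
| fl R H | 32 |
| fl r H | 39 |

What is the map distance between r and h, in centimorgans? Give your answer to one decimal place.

18.4 centimorgans

The two most frequent reciprocal classes, FL R H and fl r h, are the parental types, so the F1 was FL R H / fl r h.
The two rarest classes, FL r H and fl R h, are the double crossovers. Comparing them with the parentals, only the r allele has switched, so r is the middle locus and the order is fl – r – h.
Crossovers in the r–h interval produce the single-crossover classes FL R h and fl r H (44 + 39 = 83) plus the double crossovers (9).
RF(r–h) = (83 + 9) / 500 = 92/500 = 0.1840 → 18.4 centimorgans.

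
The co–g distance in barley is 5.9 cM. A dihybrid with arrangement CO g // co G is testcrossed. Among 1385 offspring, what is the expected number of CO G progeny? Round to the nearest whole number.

A map distance of 5.9 cM corresponds to a recombination frequency of 0.059.
The F1 is CO g / co G, so CO G is a recombinant gamete class with expected frequency r/2 = 0.059/2 = 0.0295.
Expected number = 0.0295 × 1385 = 40.86 ≈ 41.

41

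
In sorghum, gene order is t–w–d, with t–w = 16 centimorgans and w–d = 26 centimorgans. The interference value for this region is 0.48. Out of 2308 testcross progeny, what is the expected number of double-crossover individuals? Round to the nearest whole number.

Map distances give recombination frequencies of 0.160 and 0.260 for the two intervals.
With interference 0.48 (so coincidence = 0.52), expected double-crossover frequency = 0.160 × 0.260 × 0.52 = 0.02163.
Expected number = 0.02163 × 2308 = 49.93 ≈ 50.

50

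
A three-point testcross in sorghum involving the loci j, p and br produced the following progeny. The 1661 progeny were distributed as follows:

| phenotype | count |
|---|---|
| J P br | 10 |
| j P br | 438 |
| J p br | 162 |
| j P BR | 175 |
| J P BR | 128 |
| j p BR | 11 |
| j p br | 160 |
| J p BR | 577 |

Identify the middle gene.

j

The two most frequent reciprocal classes, j P br and J p BR, are the parental types, so the F1 was j P br / J p BR.
The two rarest classes, J P br and j p BR, are the double crossovers. Comparing them with the parentals, only the j allele has switched, so j is the middle locus and the order is p – j – br.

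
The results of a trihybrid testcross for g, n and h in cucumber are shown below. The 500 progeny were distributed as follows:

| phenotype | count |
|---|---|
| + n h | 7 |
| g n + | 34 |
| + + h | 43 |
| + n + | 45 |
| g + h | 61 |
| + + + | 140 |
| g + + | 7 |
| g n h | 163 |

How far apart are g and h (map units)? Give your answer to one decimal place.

The two most frequent reciprocal classes, g n h and + + +, are the parental types, so the F1 was g n h / + + +.
The two rarest classes, + n h and g + +, are the double crossovers. Comparing them with the parentals, only the g allele has switched, so g is the middle locus and the order is h – g – n.
Crossovers in the h–g interval produce the single-crossover classes g n + and + + h (34 + 43 = 77) plus the double crossovers (14).
RF(h–g) = (77 + 14) / 500 = 91/500 = 0.1820 → 18.2 map units.

18.2 map units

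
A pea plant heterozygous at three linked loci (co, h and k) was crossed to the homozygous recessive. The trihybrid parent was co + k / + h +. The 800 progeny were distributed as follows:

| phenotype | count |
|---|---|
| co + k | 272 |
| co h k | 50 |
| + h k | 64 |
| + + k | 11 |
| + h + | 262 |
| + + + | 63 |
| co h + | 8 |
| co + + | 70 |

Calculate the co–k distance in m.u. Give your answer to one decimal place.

The two rarest classes, + + k and co h +, are the double crossovers. Comparing them with the parentals, only the co allele has switched, so co is the middle locus and the order is h – co – k.
Crossovers in the co–k interval produce the single-crossover classes co + + and + h k (70 + 64 = 134) plus the double crossovers (19).
RF(co–k) = (134 + 19) / 800 = 153/800 = 0.1913 → 19.1 m.u.

19.1 m.u.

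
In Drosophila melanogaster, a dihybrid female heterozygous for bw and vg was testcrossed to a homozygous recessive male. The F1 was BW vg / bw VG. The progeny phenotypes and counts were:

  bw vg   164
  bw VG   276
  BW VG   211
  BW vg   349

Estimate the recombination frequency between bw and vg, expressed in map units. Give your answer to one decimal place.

The recombinant classes are BW VG and bw vg: 211 + 164 = 375.
Recombination frequency = 375/1000 = 0.3750 ≈ 37.5%, i.e. 37.5 map units.

37.5 map units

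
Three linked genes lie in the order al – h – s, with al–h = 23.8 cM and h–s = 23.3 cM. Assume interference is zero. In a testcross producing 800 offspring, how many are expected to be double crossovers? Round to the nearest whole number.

Map distances give recombination frequencies of 0.238 and 0.233 for the two intervals.
With no interference, expected double-crossover frequency = 0.238 × 0.233 = 0.05545.
Expected number = 0.05545 × 800 = 44.36 ≈ 44.

44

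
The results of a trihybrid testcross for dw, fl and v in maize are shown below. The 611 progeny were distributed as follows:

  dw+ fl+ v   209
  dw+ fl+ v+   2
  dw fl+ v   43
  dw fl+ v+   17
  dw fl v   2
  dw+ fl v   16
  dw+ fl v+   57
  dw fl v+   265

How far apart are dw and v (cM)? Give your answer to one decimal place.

17.0 cM

The two most frequent reciprocal classes, dw+ fl+ v and dw fl v+, are the parental types, so the F1 was dw+ fl+ v / dw fl v+.
The two rarest classes, dw+ fl+ v+ and dw fl v, are the double crossovers. Comparing them with the parentals, only the v allele has switched, so v is the middle locus and the order is fl – v – dw.
Crossovers in the v–dw interval produce the single-crossover classes dw fl+ v and dw+ fl v+ (43 + 57 = 100) plus the double crossovers (4).
RF(v–dw) = (100 + 4) / 611 = 104/611 = 0.1702 → 17.0 cM.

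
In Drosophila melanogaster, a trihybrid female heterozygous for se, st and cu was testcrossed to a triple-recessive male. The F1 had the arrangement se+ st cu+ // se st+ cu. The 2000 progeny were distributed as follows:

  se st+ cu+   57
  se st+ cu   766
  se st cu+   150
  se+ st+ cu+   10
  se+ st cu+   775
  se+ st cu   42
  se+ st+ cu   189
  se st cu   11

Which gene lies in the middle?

The two rarest classes, se+ st+ cu+ and se st cu, are the double crossovers. Comparing them with the parentals, only the st allele has switched, so st is the middle locus and the order is cu – st – se.

st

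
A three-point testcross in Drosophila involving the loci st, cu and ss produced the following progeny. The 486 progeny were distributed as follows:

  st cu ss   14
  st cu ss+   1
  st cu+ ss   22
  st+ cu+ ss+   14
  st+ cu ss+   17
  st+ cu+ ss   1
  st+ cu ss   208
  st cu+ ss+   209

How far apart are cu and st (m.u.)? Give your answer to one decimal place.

The two most frequent reciprocal classes, st cu+ ss+ and st+ cu ss, are the parental types, so the F1 was st cu+ ss+ / st+ cu ss.
The two rarest classes, st cu ss+ and st+ cu+ ss, are the double crossovers. Comparing them with the parentals, only the cu allele has switched, so cu is the middle locus and the order is st – cu – ss.
Crossovers in the st–cu interval produce the single-crossover classes st+ cu+ ss+ and st cu ss (14 + 14 = 28) plus the double crossovers (2).
RF(st–cu) = (28 + 2) / 486 = 30/486 = 0.0617 → 6.2 m.u.

6.2 m.u.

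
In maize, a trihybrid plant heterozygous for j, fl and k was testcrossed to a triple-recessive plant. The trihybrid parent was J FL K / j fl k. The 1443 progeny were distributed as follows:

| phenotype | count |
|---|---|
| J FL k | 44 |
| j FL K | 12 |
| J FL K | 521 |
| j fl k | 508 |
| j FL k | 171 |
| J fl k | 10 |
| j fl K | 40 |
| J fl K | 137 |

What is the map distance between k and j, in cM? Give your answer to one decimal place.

7.3 cM

The two rarest classes, j FL K and J fl k, are the double crossovers. Comparing them with the parentals, only the j allele has switched, so j is the middle locus and the order is k – j – fl.
Crossovers in the k–j interval produce the single-crossover classes J FL k and j fl K (44 + 40 = 84) plus the double crossovers (22).
RF(k–j) = (84 + 22) / 1443 = 106/1443 = 0.0735 → 7.3 cM.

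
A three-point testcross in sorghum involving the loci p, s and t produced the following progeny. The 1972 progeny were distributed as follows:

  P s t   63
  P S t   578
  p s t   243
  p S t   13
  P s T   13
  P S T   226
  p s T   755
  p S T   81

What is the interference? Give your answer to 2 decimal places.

The two most frequent reciprocal classes, p s T and P S t, are the parental types, so the F1 was p s T / P S t.
The two rarest classes, P s T and p S t, are the double crossovers. Comparing them with the parentals, only the p allele has switched, so p is the middle locus and the order is s – p – t.
s–p: (144 + 26)/1972 = 0.0862; p–t: (469 + 26)/1972 = 0.2510.
Expected DCO frequency = 0.0862 × 0.2510 ≈ 0.02164; observed = 26/1972 ≈ 0.01318.
Coefficient of coincidence = 0.01318/0.02164 ≈ 0.61; interference = 1 − 0.61 = 0.39.

0.39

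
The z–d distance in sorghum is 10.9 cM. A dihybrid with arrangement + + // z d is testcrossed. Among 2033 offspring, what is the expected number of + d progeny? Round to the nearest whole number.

A map distance of 10.9 cM corresponds to a recombination frequency of 0.109.
The F1 is + + / z d, so + d is a recombinant gamete class with expected frequency r/2 = 0.109/2 = 0.0545.
Expected number = 0.0545 × 2033 = 110.80 ≈ 111.

111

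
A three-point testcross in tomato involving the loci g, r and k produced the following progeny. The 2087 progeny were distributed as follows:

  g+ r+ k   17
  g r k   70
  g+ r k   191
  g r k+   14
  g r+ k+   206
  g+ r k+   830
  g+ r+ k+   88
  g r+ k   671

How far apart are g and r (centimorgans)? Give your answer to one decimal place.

9.1 centimorgans

The two most frequent reciprocal classes, g r+ k and g+ r k+, are the parental types, so the F1 was g r+ k / g+ r k+.
The two rarest classes, g+ r+ k and g r k+, are the double crossovers. Comparing them with the parentals, only the g allele has switched, so g is the middle locus and the order is k – g – r.
Crossovers in the g–r interval produce the single-crossover classes g r k and g+ r+ k+ (70 + 88 = 158) plus the double crossovers (31).
RF(g–r) = (158 + 31) / 2087 = 189/2087 = 0.0906 → 9.1 centimorgans.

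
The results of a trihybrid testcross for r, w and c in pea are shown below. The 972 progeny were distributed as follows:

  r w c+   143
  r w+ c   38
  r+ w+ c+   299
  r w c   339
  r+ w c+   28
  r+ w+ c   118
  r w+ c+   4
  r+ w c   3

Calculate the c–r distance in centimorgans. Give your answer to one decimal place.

The two most frequent reciprocal classes, r+ w+ c+ and r w c, are the parental types, so the F1 was r+ w+ c+ / r w c.
The two rarest classes, r w+ c+ and r+ w c, are the double crossovers. Comparing them with the parentals, only the r allele has switched, so r is the middle locus and the order is c – r – w.
Crossovers in the c–r interval produce the single-crossover classes r+ w+ c and r w c+ (118 + 143 = 261) plus the double crossovers (7).
RF(c–r) = (261 + 7) / 972 = 268/972 = 0.2757 → 27.6 centimorgans.

27.6 centimorgans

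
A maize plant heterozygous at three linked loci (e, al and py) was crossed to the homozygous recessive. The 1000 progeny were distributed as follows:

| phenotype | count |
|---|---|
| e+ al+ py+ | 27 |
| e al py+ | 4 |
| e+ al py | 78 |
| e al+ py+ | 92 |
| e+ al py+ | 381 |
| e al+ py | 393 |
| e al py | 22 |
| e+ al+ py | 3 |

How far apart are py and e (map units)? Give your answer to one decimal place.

17.7 map units

The two most frequent reciprocal classes, e+ al py+ and e al+ py, are the parental types, so the F1 was e+ al py+ / e al+ py.
The two rarest classes, e al py+ and e+ al+ py, are the double crossovers. Comparing them with the parentals, only the e allele has switched, so e is the middle locus and the order is al – e – py.
Crossovers in the e–py interval produce the single-crossover classes e+ al py and e al+ py+ (78 + 92 = 170) plus the double crossovers (7).
RF(e–py) = (170 + 7) / 1000 = 177/1000 = 0.1770 → 17.7 map units.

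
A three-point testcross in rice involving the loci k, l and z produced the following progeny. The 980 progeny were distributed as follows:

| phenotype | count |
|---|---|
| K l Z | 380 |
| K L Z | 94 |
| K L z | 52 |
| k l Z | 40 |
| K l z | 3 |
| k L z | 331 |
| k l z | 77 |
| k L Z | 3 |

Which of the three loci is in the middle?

z

The two most frequent reciprocal classes, k L z and K l Z, are the parental types, so the F1 was k L z / K l Z.
The two rarest classes, k L Z and K l z, are the double crossovers. Comparing them with the parentals, only the z allele has switched, so z is the middle locus and the order is k – z – l.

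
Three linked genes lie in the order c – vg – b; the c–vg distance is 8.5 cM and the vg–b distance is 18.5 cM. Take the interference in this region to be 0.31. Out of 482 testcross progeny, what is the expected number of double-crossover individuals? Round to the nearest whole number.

5

Map distances give recombination frequencies of 0.085 and 0.185 for the two intervals.
With interference 0.31 (so coincidence = 0.69), expected double-crossover frequency = 0.085 × 0.185 × 0.69 = 0.01085.
Expected number = 0.01085 × 482 = 5.23 ≈ 5.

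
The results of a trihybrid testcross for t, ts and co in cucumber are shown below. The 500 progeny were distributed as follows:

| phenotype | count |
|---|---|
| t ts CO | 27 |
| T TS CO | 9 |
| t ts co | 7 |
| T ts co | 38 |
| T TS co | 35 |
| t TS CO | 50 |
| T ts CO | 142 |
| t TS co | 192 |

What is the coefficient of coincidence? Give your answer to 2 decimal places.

The two most frequent reciprocal classes, T ts CO and t TS co, are the parental types, so the F1 was T ts CO / t TS co.
The two rarest classes, T TS CO and t ts co, are the double crossovers. Comparing them with the parentals, only the ts allele has switched, so ts is the middle locus and the order is t – ts – co.
t–ts: (62 + 16)/500 = 0.1560; ts–co: (88 + 16)/500 = 0.2080.
Expected DCO frequency = 0.1560 × 0.2080 ≈ 0.03245; observed = 16/500 ≈ 0.03200.
Coefficient of coincidence = 0.03200/0.03245 ≈ 0.99.

0.99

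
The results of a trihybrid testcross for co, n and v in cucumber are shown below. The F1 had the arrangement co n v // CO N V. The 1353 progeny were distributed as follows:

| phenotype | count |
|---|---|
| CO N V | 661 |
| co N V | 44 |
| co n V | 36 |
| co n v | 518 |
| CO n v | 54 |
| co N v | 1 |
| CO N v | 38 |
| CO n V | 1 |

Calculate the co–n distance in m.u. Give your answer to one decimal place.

7.4 m.u.

The two rarest classes, co N v and CO n V, are the double crossovers. Comparing them with the parentals, only the n allele has switched, so n is the middle locus and the order is co – n – v.
Crossovers in the co–n interval produce the single-crossover classes CO n v and co N V (54 + 44 = 98) plus the double crossovers (2).
RF(co–n) = (98 + 2) / 1353 = 100/1353 = 0.0739 → 7.4 m.u.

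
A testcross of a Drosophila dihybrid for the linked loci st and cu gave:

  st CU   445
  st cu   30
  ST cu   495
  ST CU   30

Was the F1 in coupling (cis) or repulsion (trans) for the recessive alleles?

trans

The two most frequent classes are ST cu (495) and st CU (445); these are the parental (non-recombinant) types.
So the F1 carried ST cu on one chromosome and st CU on the other — the recessive alleles are on opposite chromosomes (trans / repulsion).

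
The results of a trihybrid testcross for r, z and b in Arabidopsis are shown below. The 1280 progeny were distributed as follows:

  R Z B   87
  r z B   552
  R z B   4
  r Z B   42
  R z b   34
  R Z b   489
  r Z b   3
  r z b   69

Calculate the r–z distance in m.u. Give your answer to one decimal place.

The two most frequent reciprocal classes, r z B and R Z b, are the parental types, so the F1 was r z B / R Z b.
The two rarest classes, R z B and r Z b, are the double crossovers. Comparing them with the parentals, only the r allele has switched, so r is the middle locus and the order is z – r – b.
Crossovers in the z–r interval produce the single-crossover classes r Z B and R z b (42 + 34 = 76) plus the double crossovers (7).
RF(z–r) = (76 + 7) / 1280 = 83/1280 = 0.0648 → 6.5 m.u.

6.5 m.u.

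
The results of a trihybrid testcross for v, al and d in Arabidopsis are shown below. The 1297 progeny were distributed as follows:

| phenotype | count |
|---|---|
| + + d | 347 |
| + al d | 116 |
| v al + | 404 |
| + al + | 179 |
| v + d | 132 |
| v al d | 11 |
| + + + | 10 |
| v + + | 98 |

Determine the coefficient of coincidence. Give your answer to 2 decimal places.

0.35

The two most frequent reciprocal classes, + + d and v al +, are the parental types, so the F1 was + + d / v al +.
The two rarest classes, + + + and v al d, are the double crossovers. Comparing them with the parentals, only the d allele has switched, so d is the middle locus and the order is v – d – al.
v–d: (311 + 21)/1297 = 0.2560; d–al: (214 + 21)/1297 = 0.1812.
Expected DCO frequency = 0.2560 × 0.1812 ≈ 0.04639; observed = 21/1297 ≈ 0.01619.
Coefficient of coincidence = 0.01619/0.04639 ≈ 0.35.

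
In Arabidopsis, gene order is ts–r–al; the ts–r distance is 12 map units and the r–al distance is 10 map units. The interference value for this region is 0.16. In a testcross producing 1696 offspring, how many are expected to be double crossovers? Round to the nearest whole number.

17

Map distances give recombination frequencies of 0.120 and 0.100 for the two intervals.
With interference 0.16 (so coincidence = 0.84), expected double-crossover frequency = 0.120 × 0.100 × 0.84 = 0.01008.
Expected number = 0.01008 × 1696 = 17.10 ≈ 17.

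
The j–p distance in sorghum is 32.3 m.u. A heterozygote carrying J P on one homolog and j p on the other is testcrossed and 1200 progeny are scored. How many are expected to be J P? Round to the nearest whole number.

406

A map distance of 32.3 m.u. corresponds to a recombination frequency of 0.323.
The F1 is J P / j p, so J P is a parental gamete class with expected frequency (1 − r)/2 = 0.677/2 = 0.3385.
Expected number = 0.3385 × 1200 = 406.20 ≈ 406.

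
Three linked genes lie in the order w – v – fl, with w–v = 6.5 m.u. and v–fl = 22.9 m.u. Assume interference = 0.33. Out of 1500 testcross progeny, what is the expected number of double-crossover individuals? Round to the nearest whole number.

15

Map distances give recombination frequencies of 0.065 and 0.229 for the two intervals.
With interference 0.33 (so coincidence = 0.67), expected double-crossover frequency = 0.065 × 0.229 × 0.67 = 0.00997.
Expected number = 0.00997 × 1500 = 14.96 ≈ 15.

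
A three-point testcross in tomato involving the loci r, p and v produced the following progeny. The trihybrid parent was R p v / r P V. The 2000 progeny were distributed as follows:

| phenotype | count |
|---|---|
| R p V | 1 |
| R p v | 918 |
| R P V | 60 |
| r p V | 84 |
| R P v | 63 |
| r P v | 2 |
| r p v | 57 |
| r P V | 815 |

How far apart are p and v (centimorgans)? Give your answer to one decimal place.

7.5 centimorgans

The two rarest classes, R p V and r P v, are the double crossovers. Comparing them with the parentals, only the v allele has switched, so v is the middle locus and the order is p – v – r.
Crossovers in the p–v interval produce the single-crossover classes R P v and r p V (63 + 84 = 147) plus the double crossovers (3).
RF(p–v) = (147 + 3) / 2000 = 150/2000 = 0.0750 → 7.5 centimorgans.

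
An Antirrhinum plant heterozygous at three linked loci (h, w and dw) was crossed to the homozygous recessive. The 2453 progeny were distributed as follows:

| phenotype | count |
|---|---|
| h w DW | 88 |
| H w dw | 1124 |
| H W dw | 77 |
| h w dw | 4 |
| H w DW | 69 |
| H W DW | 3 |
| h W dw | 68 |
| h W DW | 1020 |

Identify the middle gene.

The two most frequent reciprocal classes, H w dw and h W DW, are the parental types, so the F1 was H w dw / h W DW.
The two rarest classes, h w dw and H W DW, are the double crossovers. Comparing them with the parentals, only the h allele has switched, so h is the middle locus and the order is dw – h – w.

h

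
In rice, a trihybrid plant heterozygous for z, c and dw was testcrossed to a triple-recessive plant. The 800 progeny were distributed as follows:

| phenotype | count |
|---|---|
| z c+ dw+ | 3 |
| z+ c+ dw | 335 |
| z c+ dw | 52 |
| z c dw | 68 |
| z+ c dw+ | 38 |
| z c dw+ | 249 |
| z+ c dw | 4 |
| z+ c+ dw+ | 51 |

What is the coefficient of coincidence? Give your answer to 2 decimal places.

0.46

The two most frequent reciprocal classes, z+ c+ dw and z c dw+, are the parental types, so the F1 was z+ c+ dw / z c dw+.
The two rarest classes, z+ c dw and z c+ dw+, are the double crossovers. Comparing them with the parentals, only the c allele has switched, so c is the middle locus and the order is dw – c – z.
dw–c: (119 + 7)/800 = 0.1575; c–z: (90 + 7)/800 = 0.1212.
Expected DCO frequency = 0.1575 × 0.1212 ≈ 0.01909; observed = 7/800 ≈ 0.00875.
Coefficient of coincidence = 0.00875/0.01909 ≈ 0.46.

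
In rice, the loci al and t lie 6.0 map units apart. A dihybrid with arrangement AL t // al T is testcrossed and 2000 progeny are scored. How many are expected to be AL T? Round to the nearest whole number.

60

A map distance of 6.0 map units corresponds to a recombination frequency of 0.060.
The F1 is AL t / al T, so AL T is a recombinant gamete class with expected frequency r/2 = 0.060/2 = 0.0300.
Expected number = 0.0300 × 2000 = 60.00 ≈ 60.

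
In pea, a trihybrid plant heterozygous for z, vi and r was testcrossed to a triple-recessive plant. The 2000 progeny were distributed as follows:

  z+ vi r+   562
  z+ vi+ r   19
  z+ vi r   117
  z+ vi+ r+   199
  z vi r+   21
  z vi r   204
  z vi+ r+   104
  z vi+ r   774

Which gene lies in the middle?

z

The two most frequent reciprocal classes, z+ vi r+ and z vi+ r, are the parental types, so the F1 was z+ vi r+ / z vi+ r.
The two rarest classes, z vi r+ and z+ vi+ r, are the double crossovers. Comparing them with the parentals, only the z allele has switched, so z is the middle locus and the order is vi – z – r.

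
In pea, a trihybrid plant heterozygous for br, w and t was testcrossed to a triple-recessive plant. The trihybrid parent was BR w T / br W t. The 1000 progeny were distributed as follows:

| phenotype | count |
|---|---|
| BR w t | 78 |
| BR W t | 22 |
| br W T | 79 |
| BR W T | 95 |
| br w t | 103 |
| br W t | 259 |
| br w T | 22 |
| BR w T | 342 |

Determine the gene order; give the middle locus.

The two rarest classes, br w T and BR W t, are the double crossovers. Comparing them with the parentals, only the br allele has switched, so br is the middle locus and the order is w – br – t.

br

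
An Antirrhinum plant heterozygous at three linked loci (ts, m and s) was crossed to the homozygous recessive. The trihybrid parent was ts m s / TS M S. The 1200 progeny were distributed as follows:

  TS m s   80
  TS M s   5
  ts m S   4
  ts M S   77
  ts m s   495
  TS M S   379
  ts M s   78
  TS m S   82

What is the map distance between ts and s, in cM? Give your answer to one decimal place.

The two rarest classes, ts m S and TS M s, are the double crossovers. Comparing them with the parentals, only the s allele has switched, so s is the middle locus and the order is ts – s – m.
Crossovers in the ts–s interval produce the single-crossover classes TS m s and ts M S (80 + 77 = 157) plus the double crossovers (9).
RF(ts–s) = (157 + 9) / 1200 = 166/1200 = 0.1383 → 13.8 cM.

13.8 cM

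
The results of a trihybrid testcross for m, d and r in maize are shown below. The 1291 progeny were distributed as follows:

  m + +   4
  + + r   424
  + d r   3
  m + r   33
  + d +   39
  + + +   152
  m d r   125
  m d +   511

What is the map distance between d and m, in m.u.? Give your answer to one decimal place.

6.1 m.u.

The two most frequent reciprocal classes, + + r and m d +, are the parental types, so the F1 was + + r / m d +.
The two rarest classes, + d r and m + +, are the double crossovers. Comparing them with the parentals, only the d allele has switched, so d is the middle locus and the order is r – d – m.
Crossovers in the d–m interval produce the single-crossover classes m + r and + d + (33 + 39 = 72) plus the double crossovers (7).
RF(d–m) = (72 + 7) / 1291 = 79/1291 = 0.0612 → 6.1 m.u.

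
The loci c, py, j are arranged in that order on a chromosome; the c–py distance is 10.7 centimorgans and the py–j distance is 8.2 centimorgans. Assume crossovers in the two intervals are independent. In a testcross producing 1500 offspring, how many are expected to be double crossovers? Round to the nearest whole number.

Map distances give recombination frequencies of 0.107 and 0.082 for the two intervals.
With no interference, expected double-crossover frequency = 0.107 × 0.082 = 0.00877.
Expected number = 0.00877 × 1500 = 13.16 ≈ 13.

13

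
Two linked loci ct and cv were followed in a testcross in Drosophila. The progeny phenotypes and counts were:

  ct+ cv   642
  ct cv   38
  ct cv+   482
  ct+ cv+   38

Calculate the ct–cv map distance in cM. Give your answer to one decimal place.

6.3 cM

The two most frequent classes, ct+ cv (642) and ct cv+ (482), are the parental types, so the F1 was ct+ cv / ct cv+.
The recombinant classes are ct+ cv+ and ct cv: 38 + 38 = 76.
Recombination frequency = 76/1200 = 0.0633 ≈ 6.3%, i.e. 6.3 cM.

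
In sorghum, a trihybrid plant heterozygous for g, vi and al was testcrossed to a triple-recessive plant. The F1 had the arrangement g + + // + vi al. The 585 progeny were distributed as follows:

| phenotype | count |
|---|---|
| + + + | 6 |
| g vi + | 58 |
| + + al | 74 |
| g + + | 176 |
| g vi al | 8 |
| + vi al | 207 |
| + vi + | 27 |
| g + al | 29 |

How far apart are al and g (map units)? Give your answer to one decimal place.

12.0 map units

The two rarest classes, + + + and g vi al, are the double crossovers. Comparing them with the parentals, only the g allele has switched, so g is the middle locus and the order is vi – g – al.
Crossovers in the g–al interval produce the single-crossover classes g + al and + vi + (29 + 27 = 56) plus the double crossovers (14).
RF(g–al) = (56 + 14) / 585 = 70/585 = 0.1197 → 12.0 map units.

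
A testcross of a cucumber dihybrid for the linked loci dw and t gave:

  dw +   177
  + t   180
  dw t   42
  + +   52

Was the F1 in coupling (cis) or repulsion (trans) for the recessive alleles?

The two most frequent classes are + t (180) and dw + (177); these are the parental (non-recombinant) types.
So the F1 carried + t on one chromosome and dw + on the other — the recessive alleles are on opposite chromosomes (trans / repulsion).

trans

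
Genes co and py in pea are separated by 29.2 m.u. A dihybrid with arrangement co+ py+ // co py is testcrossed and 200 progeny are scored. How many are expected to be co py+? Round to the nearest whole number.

A map distance of 29.2 m.u. corresponds to a recombination frequency of 0.292.
The F1 is co+ py+ / co py, so co py+ is a recombinant gamete class with expected frequency r/2 = 0.292/2 = 0.1460.
Expected number = 0.1460 × 200 = 29.20 ≈ 29.

29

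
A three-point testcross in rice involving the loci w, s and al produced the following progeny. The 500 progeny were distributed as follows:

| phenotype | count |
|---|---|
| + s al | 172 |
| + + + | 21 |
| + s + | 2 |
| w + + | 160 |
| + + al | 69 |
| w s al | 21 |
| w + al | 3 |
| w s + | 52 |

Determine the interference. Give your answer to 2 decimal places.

The two most frequent reciprocal classes, w + + and + s al, are the parental types, so the F1 was w + + / + s al.
The two rarest classes, w + al and + s +, are the double crossovers. Comparing them with the parentals, only the al allele has switched, so al is the middle locus and the order is s – al – w.
s–al: (121 + 5)/500 = 0.2520; al–w: (42 + 5)/500 = 0.0940.
Expected DCO frequency = 0.2520 × 0.0940 ≈ 0.02369; observed = 5/500 ≈ 0.01000.
Coefficient of coincidence = 0.01000/0.02369 ≈ 0.42; interference = 1 − 0.42 = 0.58.

0.58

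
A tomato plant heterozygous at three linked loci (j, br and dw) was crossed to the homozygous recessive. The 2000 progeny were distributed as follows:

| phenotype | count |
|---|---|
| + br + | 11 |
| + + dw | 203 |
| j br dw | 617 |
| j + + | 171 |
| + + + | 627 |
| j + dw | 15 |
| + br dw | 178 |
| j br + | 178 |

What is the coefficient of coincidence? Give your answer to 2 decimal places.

The two most frequent reciprocal classes, + + + and j br dw, are the parental types, so the F1 was + + + / j br dw.
The two rarest classes, + br + and j + dw, are the double crossovers. Comparing them with the parentals, only the br allele has switched, so br is the middle locus and the order is j – br – dw.
j–br: (349 + 26)/2000 = 0.1875; br–dw: (381 + 26)/2000 = 0.2035.
Expected DCO frequency = 0.1875 × 0.2035 ≈ 0.03816; observed = 26/2000 ≈ 0.01300.
Coefficient of coincidence = 0.01300/0.03816 ≈ 0.34.

0.34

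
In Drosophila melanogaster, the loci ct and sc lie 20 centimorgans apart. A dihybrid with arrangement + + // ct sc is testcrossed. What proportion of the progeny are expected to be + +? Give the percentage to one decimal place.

A map distance of 20 centimorgans corresponds to a recombination frequency of 0.200.
The F1 is + + / ct sc, so + + is a parental gamete class with expected frequency (1 − r)/2 = 0.800/2 = 0.4000.
That is 0.4000 = 40.0% of the progeny.

40.0%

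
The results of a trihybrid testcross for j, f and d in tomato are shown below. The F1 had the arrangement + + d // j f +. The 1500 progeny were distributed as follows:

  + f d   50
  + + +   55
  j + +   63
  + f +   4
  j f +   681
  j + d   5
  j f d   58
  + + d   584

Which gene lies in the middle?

j

The two rarest classes, j + d and + f +, are the double crossovers. Comparing them with the parentals, only the j allele has switched, so j is the middle locus and the order is f – j – d.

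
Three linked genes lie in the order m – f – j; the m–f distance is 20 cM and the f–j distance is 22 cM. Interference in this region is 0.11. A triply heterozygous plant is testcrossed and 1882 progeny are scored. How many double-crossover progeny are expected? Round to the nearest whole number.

74

Map distances give recombination frequencies of 0.200 and 0.220 for the two intervals.
With interference 0.11 (so coincidence = 0.89), expected double-crossover frequency = 0.200 × 0.220 × 0.89 = 0.03916.
Expected number = 0.03916 × 1882 = 73.70 ≈ 74.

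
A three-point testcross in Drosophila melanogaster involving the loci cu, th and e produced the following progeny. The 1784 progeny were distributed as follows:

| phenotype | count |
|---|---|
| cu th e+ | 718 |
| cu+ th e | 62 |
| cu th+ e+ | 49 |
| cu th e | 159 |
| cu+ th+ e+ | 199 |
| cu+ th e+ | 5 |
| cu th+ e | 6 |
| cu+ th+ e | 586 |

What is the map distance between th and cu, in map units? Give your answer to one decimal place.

The two most frequent reciprocal classes, cu+ th+ e and cu th e+, are the parental types, so the F1 was cu+ th+ e / cu th e+.
The two rarest classes, cu th+ e and cu+ th e+, are the double crossovers. Comparing them with the parentals, only the cu allele has switched, so cu is the middle locus and the order is th – cu – e.
Crossovers in the th–cu interval produce the single-crossover classes cu+ th e and cu th+ e+ (62 + 49 = 111) plus the double crossovers (11).
RF(th–cu) = (111 + 11) / 1784 = 122/1784 = 0.0684 → 6.8 map units.

6.8 map units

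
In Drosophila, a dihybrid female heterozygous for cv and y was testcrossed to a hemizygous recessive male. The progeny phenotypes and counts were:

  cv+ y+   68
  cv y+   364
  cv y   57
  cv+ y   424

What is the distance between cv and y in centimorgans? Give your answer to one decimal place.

13.7 centimorgans

The two most frequent classes, cv+ y (424) and cv y+ (364), are the parental types, so the F1 was cv+ y / cv y+.
The recombinant classes are cv+ y+ and cv y: 68 + 57 = 125.
Recombination frequency = 125/913 = 0.1369 ≈ 13.7%, i.e. 13.7 centimorgans.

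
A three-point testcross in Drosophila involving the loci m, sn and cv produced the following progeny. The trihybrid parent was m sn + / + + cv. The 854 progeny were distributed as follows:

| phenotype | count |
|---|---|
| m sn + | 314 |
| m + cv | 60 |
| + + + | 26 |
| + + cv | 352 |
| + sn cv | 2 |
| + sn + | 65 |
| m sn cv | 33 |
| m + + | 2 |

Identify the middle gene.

sn

The two rarest classes, m + + and + sn cv, are the double crossovers. Comparing them with the parentals, only the sn allele has switched, so sn is the middle locus and the order is cv – sn – m.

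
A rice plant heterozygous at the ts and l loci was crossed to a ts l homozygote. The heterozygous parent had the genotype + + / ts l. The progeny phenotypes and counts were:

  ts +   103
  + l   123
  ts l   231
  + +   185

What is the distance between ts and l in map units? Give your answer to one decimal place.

35.2 map units

The recombinant classes are + l and ts +: 123 + 103 = 226.
Recombination frequency = 226/642 = 0.3520 ≈ 35.2%, i.e. 35.2 map units.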